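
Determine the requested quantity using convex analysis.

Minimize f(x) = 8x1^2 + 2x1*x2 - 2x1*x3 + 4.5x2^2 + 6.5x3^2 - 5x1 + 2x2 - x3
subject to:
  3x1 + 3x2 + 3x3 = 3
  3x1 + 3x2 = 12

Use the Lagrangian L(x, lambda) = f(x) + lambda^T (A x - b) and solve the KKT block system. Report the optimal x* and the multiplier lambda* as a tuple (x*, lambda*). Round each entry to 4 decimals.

Form the Lagrangian:
  L(x, lambda) = (1/2) x^T Q x + c^T x + lambda^T (A x - b)
Stationarity (grad_x L = 0): Q x + c + A^T lambda = 0.
Primal feasibility: A x = b.

This gives the KKT block system:
  [ Q   A^T ] [ x     ]   [-c ]
  [ A    0  ] [ lambda ] = [ b ]

Solving the linear system:
  x*      = (1.381, 2.619, -3)
  lambda* = (14.254, -23.6984)
  f(x*)   = 121.4762

x* = (1.381, 2.619, -3), lambda* = (14.254, -23.6984)


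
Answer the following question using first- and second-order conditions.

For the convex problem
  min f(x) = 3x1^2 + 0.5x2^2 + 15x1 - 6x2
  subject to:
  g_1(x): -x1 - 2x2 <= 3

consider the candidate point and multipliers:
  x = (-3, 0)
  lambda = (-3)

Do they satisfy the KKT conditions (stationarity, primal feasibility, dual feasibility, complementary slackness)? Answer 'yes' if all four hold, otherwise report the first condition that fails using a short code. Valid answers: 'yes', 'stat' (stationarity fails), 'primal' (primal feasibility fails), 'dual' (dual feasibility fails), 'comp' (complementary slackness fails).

Gradient of f: grad f(x) = Q x + c = (-3, -6)
Constraint values g_i(x) = a_i^T x - b_i:
  g_1((-3, 0)) = 0
Stationarity residual: grad f(x) + sum_i lambda_i a_i = (0, 0)
  -> stationarity OK
Primal feasibility (all g_i <= 0): OK
Dual feasibility (all lambda_i >= 0): FAILS
Complementary slackness (lambda_i * g_i(x) = 0 for all i): OK

Verdict: the first failing condition is dual_feasibility -> dual.

dual


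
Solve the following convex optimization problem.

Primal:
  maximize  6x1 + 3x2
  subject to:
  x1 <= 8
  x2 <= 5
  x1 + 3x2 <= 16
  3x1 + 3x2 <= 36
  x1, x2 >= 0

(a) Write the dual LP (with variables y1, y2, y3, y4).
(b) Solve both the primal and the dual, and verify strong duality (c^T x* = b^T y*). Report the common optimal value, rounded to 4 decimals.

The standard primal-dual pair for 'max c^T x s.t. A x <= b, x >= 0' is:
  Dual:  min b^T y  s.t.  A^T y >= c,  y >= 0.

So the dual LP is:
  minimize  8y1 + 5y2 + 16y3 + 36y4
  subject to:
    y1 + y3 + 3y4 >= 6
    y2 + 3y3 + 3y4 >= 3
    y1, y2, y3, y4 >= 0

Solving the primal: x* = (8, 2.6667).
  primal value c^T x* = 56.
Solving the dual: y* = (5, 0, 1, 0).
  dual value b^T y* = 56.
Strong duality: c^T x* = b^T y*. Confirmed.

56


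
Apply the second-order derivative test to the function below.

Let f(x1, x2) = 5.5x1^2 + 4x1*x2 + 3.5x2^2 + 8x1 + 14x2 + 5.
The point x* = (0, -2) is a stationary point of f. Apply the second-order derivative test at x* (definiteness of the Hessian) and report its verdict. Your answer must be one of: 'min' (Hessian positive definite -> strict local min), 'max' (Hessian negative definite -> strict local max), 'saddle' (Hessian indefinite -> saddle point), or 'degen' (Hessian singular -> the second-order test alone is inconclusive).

Compute the Hessian H = grad^2 f:
  H = [[11, 4], [4, 7]]
Verify stationarity: grad f(x*) = H x* + g = (0, 0).
Eigenvalues of H: 4.5279, 13.4721.
Both eigenvalues > 0, so H is positive definite -> x* is a strict local min.

min


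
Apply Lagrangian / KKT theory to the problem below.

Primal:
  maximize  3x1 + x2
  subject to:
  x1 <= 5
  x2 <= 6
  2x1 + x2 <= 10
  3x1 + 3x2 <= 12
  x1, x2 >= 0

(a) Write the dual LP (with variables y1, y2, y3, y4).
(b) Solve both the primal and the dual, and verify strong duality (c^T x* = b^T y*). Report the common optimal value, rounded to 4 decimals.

The standard primal-dual pair for 'max c^T x s.t. A x <= b, x >= 0' is:
  Dual:  min b^T y  s.t.  A^T y >= c,  y >= 0.

So the dual LP is:
  minimize  5y1 + 6y2 + 10y3 + 12y4
  subject to:
    y1 + 2y3 + 3y4 >= 3
    y2 + y3 + 3y4 >= 1
    y1, y2, y3, y4 >= 0

Solving the primal: x* = (4, 0).
  primal value c^T x* = 12.
Solving the dual: y* = (0, 0, 0, 1).
  dual value b^T y* = 12.
Strong duality: c^T x* = b^T y*. Confirmed.

12


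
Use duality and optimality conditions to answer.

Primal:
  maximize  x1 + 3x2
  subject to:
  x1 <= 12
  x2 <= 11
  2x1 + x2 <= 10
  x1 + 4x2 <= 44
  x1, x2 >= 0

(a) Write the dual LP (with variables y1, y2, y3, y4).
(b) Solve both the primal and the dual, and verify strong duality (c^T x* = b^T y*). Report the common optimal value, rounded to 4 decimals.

The standard primal-dual pair for 'max c^T x s.t. A x <= b, x >= 0' is:
  Dual:  min b^T y  s.t.  A^T y >= c,  y >= 0.

So the dual LP is:
  minimize  12y1 + 11y2 + 10y3 + 44y4
  subject to:
    y1 + 2y3 + y4 >= 1
    y2 + y3 + 4y4 >= 3
    y1, y2, y3, y4 >= 0

Solving the primal: x* = (0, 10).
  primal value c^T x* = 30.
Solving the dual: y* = (0, 0, 3, 0).
  dual value b^T y* = 30.
Strong duality: c^T x* = b^T y*. Confirmed.

30


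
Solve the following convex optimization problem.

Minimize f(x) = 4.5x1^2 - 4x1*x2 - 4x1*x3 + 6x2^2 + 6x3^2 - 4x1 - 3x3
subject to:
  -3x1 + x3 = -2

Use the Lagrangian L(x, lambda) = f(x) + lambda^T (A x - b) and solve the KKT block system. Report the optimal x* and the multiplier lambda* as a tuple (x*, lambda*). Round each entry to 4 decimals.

Form the Lagrangian:
  L(x, lambda) = (1/2) x^T Q x + c^T x + lambda^T (A x - b)
Stationarity (grad_x L = 0): Q x + c + A^T lambda = 0.
Primal feasibility: A x = b.

This gives the KKT block system:
  [ Q   A^T ] [ x     ]   [-c ]
  [ A    0  ] [ lambda ] = [ b ]

Solving the linear system:
  x*      = (0.84, 0.28, 0.52)
  lambda* = (0.12)
  f(x*)   = -2.34

x* = (0.84, 0.28, 0.52), lambda* = (0.12)


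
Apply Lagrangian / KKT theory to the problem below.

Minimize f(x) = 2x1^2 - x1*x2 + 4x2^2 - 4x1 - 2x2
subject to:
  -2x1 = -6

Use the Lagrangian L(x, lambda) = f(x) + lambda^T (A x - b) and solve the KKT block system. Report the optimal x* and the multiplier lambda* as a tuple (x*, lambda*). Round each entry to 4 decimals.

Form the Lagrangian:
  L(x, lambda) = (1/2) x^T Q x + c^T x + lambda^T (A x - b)
Stationarity (grad_x L = 0): Q x + c + A^T lambda = 0.
Primal feasibility: A x = b.

This gives the KKT block system:
  [ Q   A^T ] [ x     ]   [-c ]
  [ A    0  ] [ lambda ] = [ b ]

Solving the linear system:
  x*      = (3, 0.625)
  lambda* = (3.6875)
  f(x*)   = 4.4375

x* = (3, 0.625), lambda* = (3.6875)


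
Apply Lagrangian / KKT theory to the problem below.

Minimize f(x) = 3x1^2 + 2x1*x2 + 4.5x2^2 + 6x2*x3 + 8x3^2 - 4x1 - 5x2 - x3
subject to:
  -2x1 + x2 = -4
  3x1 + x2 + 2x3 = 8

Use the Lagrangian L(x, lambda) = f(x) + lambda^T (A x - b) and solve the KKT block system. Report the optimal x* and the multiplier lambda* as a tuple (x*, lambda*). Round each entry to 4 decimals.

Form the Lagrangian:
  L(x, lambda) = (1/2) x^T Q x + c^T x + lambda^T (A x - b)
Stationarity (grad_x L = 0): Q x + c + A^T lambda = 0.
Primal feasibility: A x = b.

This gives the KKT block system:
  [ Q   A^T ] [ x     ]   [-c ]
  [ A    0  ] [ lambda ] = [ b ]

Solving the linear system:
  x*      = (2.2167, 0.4333, 0.4583)
  lambda* = (-1.6167, -4.4667)
  f(x*)   = 8.8875

x* = (2.2167, 0.4333, 0.4583), lambda* = (-1.6167, -4.4667)


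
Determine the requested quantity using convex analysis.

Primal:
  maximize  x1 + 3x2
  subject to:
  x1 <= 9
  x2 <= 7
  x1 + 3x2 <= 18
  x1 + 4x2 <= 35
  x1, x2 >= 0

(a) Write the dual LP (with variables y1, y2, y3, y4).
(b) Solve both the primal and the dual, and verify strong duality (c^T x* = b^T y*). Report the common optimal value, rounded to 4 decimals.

The standard primal-dual pair for 'max c^T x s.t. A x <= b, x >= 0' is:
  Dual:  min b^T y  s.t.  A^T y >= c,  y >= 0.

So the dual LP is:
  minimize  9y1 + 7y2 + 18y3 + 35y4
  subject to:
    y1 + y3 + y4 >= 1
    y2 + 3y3 + 4y4 >= 3
    y1, y2, y3, y4 >= 0

Solving the primal: x* = (0, 6).
  primal value c^T x* = 18.
Solving the dual: y* = (0, 0, 1, 0).
  dual value b^T y* = 18.
Strong duality: c^T x* = b^T y*. Confirmed.

18


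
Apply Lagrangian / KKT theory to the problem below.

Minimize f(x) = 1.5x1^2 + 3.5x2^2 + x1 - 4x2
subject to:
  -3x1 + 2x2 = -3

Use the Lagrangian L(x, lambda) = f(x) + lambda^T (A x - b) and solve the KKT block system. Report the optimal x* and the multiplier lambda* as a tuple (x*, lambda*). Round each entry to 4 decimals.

Form the Lagrangian:
  L(x, lambda) = (1/2) x^T Q x + c^T x + lambda^T (A x - b)
Stationarity (grad_x L = 0): Q x + c + A^T lambda = 0.
Primal feasibility: A x = b.

This gives the KKT block system:
  [ Q   A^T ] [ x     ]   [-c ]
  [ A    0  ] [ lambda ] = [ b ]

Solving the linear system:
  x*      = (1.1067, 0.16)
  lambda* = (1.44)
  f(x*)   = 2.3933

x* = (1.1067, 0.16), lambda* = (1.44)


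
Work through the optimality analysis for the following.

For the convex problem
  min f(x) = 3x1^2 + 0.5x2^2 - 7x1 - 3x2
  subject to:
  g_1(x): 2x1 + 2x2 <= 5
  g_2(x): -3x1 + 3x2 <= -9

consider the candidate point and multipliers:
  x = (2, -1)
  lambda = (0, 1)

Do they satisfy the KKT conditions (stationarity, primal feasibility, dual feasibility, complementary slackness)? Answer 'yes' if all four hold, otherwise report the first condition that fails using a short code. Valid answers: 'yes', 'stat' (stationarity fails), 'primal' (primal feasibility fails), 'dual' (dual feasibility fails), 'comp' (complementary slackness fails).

Gradient of f: grad f(x) = Q x + c = (5, -4)
Constraint values g_i(x) = a_i^T x - b_i:
  g_1((2, -1)) = -3
  g_2((2, -1)) = 0
Stationarity residual: grad f(x) + sum_i lambda_i a_i = (2, -1)
  -> stationarity FAILS
Primal feasibility (all g_i <= 0): OK
Dual feasibility (all lambda_i >= 0): OK
Complementary slackness (lambda_i * g_i(x) = 0 for all i): OK

Verdict: the first failing condition is stationarity -> stat.

stat


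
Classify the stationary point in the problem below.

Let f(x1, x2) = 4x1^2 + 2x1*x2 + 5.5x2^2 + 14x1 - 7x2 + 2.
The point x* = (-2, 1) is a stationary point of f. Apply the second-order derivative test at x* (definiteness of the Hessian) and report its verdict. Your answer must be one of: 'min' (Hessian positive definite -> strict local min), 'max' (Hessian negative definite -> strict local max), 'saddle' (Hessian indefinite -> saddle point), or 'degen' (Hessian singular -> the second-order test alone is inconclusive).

Compute the Hessian H = grad^2 f:
  H = [[8, 2], [2, 11]]
Verify stationarity: grad f(x*) = H x* + g = (0, 0).
Eigenvalues of H: 7, 12.
Both eigenvalues > 0, so H is positive definite -> x* is a strict local min.

min


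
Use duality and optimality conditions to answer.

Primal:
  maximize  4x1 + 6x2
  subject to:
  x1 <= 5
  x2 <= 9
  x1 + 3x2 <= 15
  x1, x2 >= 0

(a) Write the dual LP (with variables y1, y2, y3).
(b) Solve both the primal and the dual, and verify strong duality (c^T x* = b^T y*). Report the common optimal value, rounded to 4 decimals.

The standard primal-dual pair for 'max c^T x s.t. A x <= b, x >= 0' is:
  Dual:  min b^T y  s.t.  A^T y >= c,  y >= 0.

So the dual LP is:
  minimize  5y1 + 9y2 + 15y3
  subject to:
    y1 + y3 >= 4
    y2 + 3y3 >= 6
    y1, y2, y3 >= 0

Solving the primal: x* = (5, 3.3333).
  primal value c^T x* = 40.
Solving the dual: y* = (2, 0, 2).
  dual value b^T y* = 40.
Strong duality: c^T x* = b^T y*. Confirmed.

40


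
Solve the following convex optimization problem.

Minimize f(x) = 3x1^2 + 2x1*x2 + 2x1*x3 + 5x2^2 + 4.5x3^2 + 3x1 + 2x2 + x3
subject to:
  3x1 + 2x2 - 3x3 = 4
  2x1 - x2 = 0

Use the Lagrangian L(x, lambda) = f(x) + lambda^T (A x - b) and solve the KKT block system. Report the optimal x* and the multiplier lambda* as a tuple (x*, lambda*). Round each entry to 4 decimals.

Form the Lagrangian:
  L(x, lambda) = (1/2) x^T Q x + c^T x + lambda^T (A x - b)
Stationarity (grad_x L = 0): Q x + c + A^T lambda = 0.
Primal feasibility: A x = b.

This gives the KKT block system:
  [ Q   A^T ] [ x     ]   [-c ]
  [ A    0  ] [ lambda ] = [ b ]

Solving the linear system:
  x*      = (0.1899, 0.3798, -0.8902)
  lambda* = (-2.2107, 1.7567)
  f(x*)   = 4.6409

x* = (0.1899, 0.3798, -0.8902), lambda* = (-2.2107, 1.7567)


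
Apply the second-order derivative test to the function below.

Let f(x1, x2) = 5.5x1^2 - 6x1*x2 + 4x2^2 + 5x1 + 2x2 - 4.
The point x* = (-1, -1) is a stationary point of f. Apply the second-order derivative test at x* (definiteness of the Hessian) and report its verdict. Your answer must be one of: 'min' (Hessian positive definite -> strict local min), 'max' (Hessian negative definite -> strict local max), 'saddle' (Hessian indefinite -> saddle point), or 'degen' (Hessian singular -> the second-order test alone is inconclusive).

Compute the Hessian H = grad^2 f:
  H = [[11, -6], [-6, 8]]
Verify stationarity: grad f(x*) = H x* + g = (0, 0).
Eigenvalues of H: 3.3153, 15.6847.
Both eigenvalues > 0, so H is positive definite -> x* is a strict local min.

min


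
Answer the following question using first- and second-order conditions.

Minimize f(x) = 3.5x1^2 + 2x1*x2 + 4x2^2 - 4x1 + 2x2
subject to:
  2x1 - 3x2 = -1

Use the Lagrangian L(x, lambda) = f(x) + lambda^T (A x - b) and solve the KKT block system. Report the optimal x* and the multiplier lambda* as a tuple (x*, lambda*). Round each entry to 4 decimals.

Form the Lagrangian:
  L(x, lambda) = (1/2) x^T Q x + c^T x + lambda^T (A x - b)
Stationarity (grad_x L = 0): Q x + c + A^T lambda = 0.
Primal feasibility: A x = b.

This gives the KKT block system:
  [ Q   A^T ] [ x     ]   [-c ]
  [ A    0  ] [ lambda ] = [ b ]

Solving the linear system:
  x*      = (0.0168, 0.3445)
  lambda* = (1.5966)
  f(x*)   = 1.1092

x* = (0.0168, 0.3445), lambda* = (1.5966)


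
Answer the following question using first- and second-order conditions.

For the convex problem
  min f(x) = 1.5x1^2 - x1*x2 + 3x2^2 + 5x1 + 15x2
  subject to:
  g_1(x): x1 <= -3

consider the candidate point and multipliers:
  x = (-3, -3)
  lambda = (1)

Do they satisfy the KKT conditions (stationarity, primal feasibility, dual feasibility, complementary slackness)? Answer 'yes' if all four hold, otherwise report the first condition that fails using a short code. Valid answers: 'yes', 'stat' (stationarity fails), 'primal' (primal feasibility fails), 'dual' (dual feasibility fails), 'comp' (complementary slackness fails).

Gradient of f: grad f(x) = Q x + c = (-1, 0)
Constraint values g_i(x) = a_i^T x - b_i:
  g_1((-3, -3)) = 0
Stationarity residual: grad f(x) + sum_i lambda_i a_i = (0, 0)
  -> stationarity OK
Primal feasibility (all g_i <= 0): OK
Dual feasibility (all lambda_i >= 0): OK
Complementary slackness (lambda_i * g_i(x) = 0 for all i): OK

Verdict: yes, KKT holds.

yes


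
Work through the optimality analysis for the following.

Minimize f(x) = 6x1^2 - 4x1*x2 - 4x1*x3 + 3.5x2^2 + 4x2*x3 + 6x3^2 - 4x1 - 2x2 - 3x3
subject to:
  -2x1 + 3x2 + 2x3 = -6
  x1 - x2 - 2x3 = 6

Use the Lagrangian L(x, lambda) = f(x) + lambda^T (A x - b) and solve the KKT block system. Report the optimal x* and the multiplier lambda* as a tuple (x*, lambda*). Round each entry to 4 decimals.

Form the Lagrangian:
  L(x, lambda) = (1/2) x^T Q x + c^T x + lambda^T (A x - b)
Stationarity (grad_x L = 0): Q x + c + A^T lambda = 0.
Primal feasibility: A x = b.

This gives the KKT block system:
  [ Q   A^T ] [ x     ]   [-c ]
  [ A    0  ] [ lambda ] = [ b ]

Solving the linear system:
  x*      = (0.9211, 0.4605, -2.7697)
  lambda* = (-2.75, -21.7895)
  f(x*)   = 58.9704

x* = (0.9211, 0.4605, -2.7697), lambda* = (-2.75, -21.7895)


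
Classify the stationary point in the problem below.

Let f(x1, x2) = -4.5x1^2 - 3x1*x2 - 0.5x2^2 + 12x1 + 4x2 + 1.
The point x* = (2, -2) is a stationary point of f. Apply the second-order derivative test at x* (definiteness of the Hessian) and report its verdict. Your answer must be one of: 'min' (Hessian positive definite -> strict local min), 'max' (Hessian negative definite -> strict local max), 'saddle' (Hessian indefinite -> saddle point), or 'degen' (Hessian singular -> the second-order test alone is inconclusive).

Compute the Hessian H = grad^2 f:
  H = [[-9, -3], [-3, -1]]
Verify stationarity: grad f(x*) = H x* + g = (0, 0).
Eigenvalues of H: -10, 0.
H has a zero eigenvalue (singular; negative semidefinite but not definite), so H is neither positive definite, negative definite, nor indefinite. The second-order test alone is inconclusive -> degen.
(Indeed, f is constant along the null direction of H through x*, so x* is not a strict local extremum.)

degen


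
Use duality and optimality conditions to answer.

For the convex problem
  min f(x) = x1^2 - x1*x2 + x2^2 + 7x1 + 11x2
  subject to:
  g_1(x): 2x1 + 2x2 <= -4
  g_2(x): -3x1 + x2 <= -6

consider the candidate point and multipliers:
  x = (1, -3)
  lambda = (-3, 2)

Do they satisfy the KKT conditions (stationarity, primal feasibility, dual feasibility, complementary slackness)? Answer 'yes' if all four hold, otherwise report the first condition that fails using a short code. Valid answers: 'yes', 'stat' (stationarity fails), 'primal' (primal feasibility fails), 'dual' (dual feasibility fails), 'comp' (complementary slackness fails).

Gradient of f: grad f(x) = Q x + c = (12, 4)
Constraint values g_i(x) = a_i^T x - b_i:
  g_1((1, -3)) = 0
  g_2((1, -3)) = 0
Stationarity residual: grad f(x) + sum_i lambda_i a_i = (0, 0)
  -> stationarity OK
Primal feasibility (all g_i <= 0): OK
Dual feasibility (all lambda_i >= 0): FAILS
Complementary slackness (lambda_i * g_i(x) = 0 for all i): OK

Verdict: the first failing condition is dual_feasibility -> dual.

dual


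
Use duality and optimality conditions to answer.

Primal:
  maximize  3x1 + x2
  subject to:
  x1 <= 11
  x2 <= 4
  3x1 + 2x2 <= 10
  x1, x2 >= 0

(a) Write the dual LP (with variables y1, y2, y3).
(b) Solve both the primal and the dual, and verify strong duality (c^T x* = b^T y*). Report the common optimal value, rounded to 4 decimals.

The standard primal-dual pair for 'max c^T x s.t. A x <= b, x >= 0' is:
  Dual:  min b^T y  s.t.  A^T y >= c,  y >= 0.

So the dual LP is:
  minimize  11y1 + 4y2 + 10y3
  subject to:
    y1 + 3y3 >= 3
    y2 + 2y3 >= 1
    y1, y2, y3 >= 0

Solving the primal: x* = (3.3333, 0).
  primal value c^T x* = 10.
Solving the dual: y* = (0, 0, 1).
  dual value b^T y* = 10.
Strong duality: c^T x* = b^T y*. Confirmed.

10


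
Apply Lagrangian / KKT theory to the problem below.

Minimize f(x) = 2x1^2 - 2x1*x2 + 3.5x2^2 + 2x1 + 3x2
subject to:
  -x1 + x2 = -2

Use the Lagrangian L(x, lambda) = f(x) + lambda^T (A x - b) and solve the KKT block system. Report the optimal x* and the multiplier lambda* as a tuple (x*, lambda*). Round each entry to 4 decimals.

Form the Lagrangian:
  L(x, lambda) = (1/2) x^T Q x + c^T x + lambda^T (A x - b)
Stationarity (grad_x L = 0): Q x + c + A^T lambda = 0.
Primal feasibility: A x = b.

This gives the KKT block system:
  [ Q   A^T ] [ x     ]   [-c ]
  [ A    0  ] [ lambda ] = [ b ]

Solving the linear system:
  x*      = (0.7143, -1.2857)
  lambda* = (7.4286)
  f(x*)   = 6.2143

x* = (0.7143, -1.2857), lambda* = (7.4286)


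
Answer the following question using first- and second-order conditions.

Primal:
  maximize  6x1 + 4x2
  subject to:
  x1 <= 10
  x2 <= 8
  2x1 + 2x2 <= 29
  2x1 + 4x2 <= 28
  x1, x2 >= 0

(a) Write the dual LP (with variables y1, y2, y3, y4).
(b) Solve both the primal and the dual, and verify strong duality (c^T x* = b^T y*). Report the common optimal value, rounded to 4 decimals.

The standard primal-dual pair for 'max c^T x s.t. A x <= b, x >= 0' is:
  Dual:  min b^T y  s.t.  A^T y >= c,  y >= 0.

So the dual LP is:
  minimize  10y1 + 8y2 + 29y3 + 28y4
  subject to:
    y1 + 2y3 + 2y4 >= 6
    y2 + 2y3 + 4y4 >= 4
    y1, y2, y3, y4 >= 0

Solving the primal: x* = (10, 2).
  primal value c^T x* = 68.
Solving the dual: y* = (4, 0, 0, 1).
  dual value b^T y* = 68.
Strong duality: c^T x* = b^T y*. Confirmed.

68


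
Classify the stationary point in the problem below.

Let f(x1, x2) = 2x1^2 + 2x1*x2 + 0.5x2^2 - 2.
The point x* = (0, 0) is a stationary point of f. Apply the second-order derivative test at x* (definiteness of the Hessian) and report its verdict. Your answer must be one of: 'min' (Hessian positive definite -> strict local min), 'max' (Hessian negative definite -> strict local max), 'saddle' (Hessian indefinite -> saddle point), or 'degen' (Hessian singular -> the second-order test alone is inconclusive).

Compute the Hessian H = grad^2 f:
  H = [[4, 2], [2, 1]]
Verify stationarity: grad f(x*) = H x* + g = (0, 0).
Eigenvalues of H: 0, 5.
H has a zero eigenvalue (singular; positive semidefinite but not definite), so H is neither positive definite, negative definite, nor indefinite. The second-order test alone is inconclusive -> degen.
(Indeed, f is constant along the null direction of H through x*, so x* is not a strict local extremum.)

degen


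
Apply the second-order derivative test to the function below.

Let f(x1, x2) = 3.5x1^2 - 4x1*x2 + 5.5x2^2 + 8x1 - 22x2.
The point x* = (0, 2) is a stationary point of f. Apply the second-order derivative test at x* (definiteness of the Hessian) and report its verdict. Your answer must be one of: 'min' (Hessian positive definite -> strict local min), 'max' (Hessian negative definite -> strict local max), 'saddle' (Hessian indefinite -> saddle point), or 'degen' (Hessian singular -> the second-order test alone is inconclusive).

Compute the Hessian H = grad^2 f:
  H = [[7, -4], [-4, 11]]
Verify stationarity: grad f(x*) = H x* + g = (0, 0).
Eigenvalues of H: 4.5279, 13.4721.
Both eigenvalues > 0, so H is positive definite -> x* is a strict local min.

min


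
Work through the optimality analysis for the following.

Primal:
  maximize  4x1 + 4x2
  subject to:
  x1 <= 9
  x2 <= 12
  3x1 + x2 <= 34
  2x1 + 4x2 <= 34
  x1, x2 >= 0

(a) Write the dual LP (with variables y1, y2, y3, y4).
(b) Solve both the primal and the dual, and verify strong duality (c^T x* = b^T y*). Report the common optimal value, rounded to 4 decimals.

The standard primal-dual pair for 'max c^T x s.t. A x <= b, x >= 0' is:
  Dual:  min b^T y  s.t.  A^T y >= c,  y >= 0.

So the dual LP is:
  minimize  9y1 + 12y2 + 34y3 + 34y4
  subject to:
    y1 + 3y3 + 2y4 >= 4
    y2 + y3 + 4y4 >= 4
    y1, y2, y3, y4 >= 0

Solving the primal: x* = (9, 4).
  primal value c^T x* = 52.
Solving the dual: y* = (2, 0, 0, 1).
  dual value b^T y* = 52.
Strong duality: c^T x* = b^T y*. Confirmed.

52


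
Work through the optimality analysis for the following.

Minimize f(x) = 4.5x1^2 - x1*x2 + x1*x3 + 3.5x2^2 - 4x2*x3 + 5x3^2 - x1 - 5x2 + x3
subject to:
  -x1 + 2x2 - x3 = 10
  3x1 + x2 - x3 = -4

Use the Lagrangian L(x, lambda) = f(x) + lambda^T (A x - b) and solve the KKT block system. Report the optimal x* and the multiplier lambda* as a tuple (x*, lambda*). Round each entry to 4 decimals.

Form the Lagrangian:
  L(x, lambda) = (1/2) x^T Q x + c^T x + lambda^T (A x - b)
Stationarity (grad_x L = 0): Q x + c + A^T lambda = 0.
Primal feasibility: A x = b.

This gives the KKT block system:
  [ Q   A^T ] [ x     ]   [-c ]
  [ A    0  ] [ lambda ] = [ b ]

Solving the linear system:
  x*      = (-2.4478, 4.2087, 0.8651)
  lambda* = (-13.8168, 4.1858)
  f(x*)   = 68.5903

x* = (-2.4478, 4.2087, 0.8651), lambda* = (-13.8168, 4.1858)


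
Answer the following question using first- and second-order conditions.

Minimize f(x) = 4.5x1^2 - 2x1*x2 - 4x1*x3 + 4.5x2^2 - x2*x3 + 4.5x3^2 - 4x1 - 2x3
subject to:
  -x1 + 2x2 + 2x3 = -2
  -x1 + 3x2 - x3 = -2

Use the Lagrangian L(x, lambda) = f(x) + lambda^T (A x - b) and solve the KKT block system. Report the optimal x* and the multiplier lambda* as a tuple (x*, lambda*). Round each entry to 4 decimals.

Form the Lagrangian:
  L(x, lambda) = (1/2) x^T Q x + c^T x + lambda^T (A x - b)
Stationarity (grad_x L = 0): Q x + c + A^T lambda = 0.
Primal feasibility: A x = b.

This gives the KKT block system:
  [ Q   A^T ] [ x     ]   [-c ]
  [ A    0  ] [ lambda ] = [ b ]

Solving the linear system:
  x*      = (0.56, -0.54, -0.18)
  lambda* = (2.72, 0.12)
  f(x*)   = 1.9

x* = (0.56, -0.54, -0.18), lambda* = (2.72, 0.12)


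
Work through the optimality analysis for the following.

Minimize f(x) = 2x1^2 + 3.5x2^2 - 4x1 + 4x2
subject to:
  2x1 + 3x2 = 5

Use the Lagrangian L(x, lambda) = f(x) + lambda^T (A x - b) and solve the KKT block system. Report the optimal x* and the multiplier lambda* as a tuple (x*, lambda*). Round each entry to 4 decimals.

Form the Lagrangian:
  L(x, lambda) = (1/2) x^T Q x + c^T x + lambda^T (A x - b)
Stationarity (grad_x L = 0): Q x + c + A^T lambda = 0.
Primal feasibility: A x = b.

This gives the KKT block system:
  [ Q   A^T ] [ x     ]   [-c ]
  [ A    0  ] [ lambda ] = [ b ]

Solving the linear system:
  x*      = (2.0312, 0.3125)
  lambda* = (-2.0625)
  f(x*)   = 1.7188

x* = (2.0312, 0.3125), lambda* = (-2.0625)


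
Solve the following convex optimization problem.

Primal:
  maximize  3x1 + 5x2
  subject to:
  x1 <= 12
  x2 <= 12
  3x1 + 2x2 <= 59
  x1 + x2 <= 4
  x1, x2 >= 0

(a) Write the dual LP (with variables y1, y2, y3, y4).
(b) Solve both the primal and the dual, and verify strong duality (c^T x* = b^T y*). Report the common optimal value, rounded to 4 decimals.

The standard primal-dual pair for 'max c^T x s.t. A x <= b, x >= 0' is:
  Dual:  min b^T y  s.t.  A^T y >= c,  y >= 0.

So the dual LP is:
  minimize  12y1 + 12y2 + 59y3 + 4y4
  subject to:
    y1 + 3y3 + y4 >= 3
    y2 + 2y3 + y4 >= 5
    y1, y2, y3, y4 >= 0

Solving the primal: x* = (0, 4).
  primal value c^T x* = 20.
Solving the dual: y* = (0, 0, 0, 5).
  dual value b^T y* = 20.
Strong duality: c^T x* = b^T y*. Confirmed.

20


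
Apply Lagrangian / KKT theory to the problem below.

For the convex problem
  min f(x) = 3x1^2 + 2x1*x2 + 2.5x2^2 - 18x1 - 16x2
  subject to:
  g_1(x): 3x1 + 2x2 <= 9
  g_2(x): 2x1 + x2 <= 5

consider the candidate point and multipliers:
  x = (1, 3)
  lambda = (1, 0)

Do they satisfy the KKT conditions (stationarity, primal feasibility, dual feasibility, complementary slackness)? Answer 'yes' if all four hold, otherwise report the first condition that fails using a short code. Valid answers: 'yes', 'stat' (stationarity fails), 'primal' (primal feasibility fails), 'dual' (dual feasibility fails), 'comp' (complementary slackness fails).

Gradient of f: grad f(x) = Q x + c = (-6, 1)
Constraint values g_i(x) = a_i^T x - b_i:
  g_1((1, 3)) = 0
  g_2((1, 3)) = 0
Stationarity residual: grad f(x) + sum_i lambda_i a_i = (-3, 3)
  -> stationarity FAILS
Primal feasibility (all g_i <= 0): OK
Dual feasibility (all lambda_i >= 0): OK
Complementary slackness (lambda_i * g_i(x) = 0 for all i): OK

Verdict: the first failing condition is stationarity -> stat.

stat


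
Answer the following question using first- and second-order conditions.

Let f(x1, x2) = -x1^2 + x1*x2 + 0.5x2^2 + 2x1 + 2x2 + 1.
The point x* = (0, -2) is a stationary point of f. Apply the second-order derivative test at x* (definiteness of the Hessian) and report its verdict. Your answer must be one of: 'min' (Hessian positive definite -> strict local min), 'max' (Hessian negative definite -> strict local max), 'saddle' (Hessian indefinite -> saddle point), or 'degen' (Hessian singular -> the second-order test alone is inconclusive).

Compute the Hessian H = grad^2 f:
  H = [[-2, 1], [1, 1]]
Verify stationarity: grad f(x*) = H x* + g = (0, 0).
Eigenvalues of H: -2.3028, 1.3028.
Eigenvalues have mixed signs, so H is indefinite -> x* is a saddle point.

saddle


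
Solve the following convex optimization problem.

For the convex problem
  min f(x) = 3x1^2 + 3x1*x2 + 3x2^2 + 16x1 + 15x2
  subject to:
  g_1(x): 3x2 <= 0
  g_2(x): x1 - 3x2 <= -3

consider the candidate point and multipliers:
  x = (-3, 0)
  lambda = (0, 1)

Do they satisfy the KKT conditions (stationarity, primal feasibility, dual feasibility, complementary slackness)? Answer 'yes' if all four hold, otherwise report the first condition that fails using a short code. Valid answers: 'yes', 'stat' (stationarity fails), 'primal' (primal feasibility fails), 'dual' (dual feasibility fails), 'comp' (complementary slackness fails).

Gradient of f: grad f(x) = Q x + c = (-2, 6)
Constraint values g_i(x) = a_i^T x - b_i:
  g_1((-3, 0)) = 0
  g_2((-3, 0)) = 0
Stationarity residual: grad f(x) + sum_i lambda_i a_i = (-1, 3)
  -> stationarity FAILS
Primal feasibility (all g_i <= 0): OK
Dual feasibility (all lambda_i >= 0): OK
Complementary slackness (lambda_i * g_i(x) = 0 for all i): OK

Verdict: the first failing condition is stationarity -> stat.

stat


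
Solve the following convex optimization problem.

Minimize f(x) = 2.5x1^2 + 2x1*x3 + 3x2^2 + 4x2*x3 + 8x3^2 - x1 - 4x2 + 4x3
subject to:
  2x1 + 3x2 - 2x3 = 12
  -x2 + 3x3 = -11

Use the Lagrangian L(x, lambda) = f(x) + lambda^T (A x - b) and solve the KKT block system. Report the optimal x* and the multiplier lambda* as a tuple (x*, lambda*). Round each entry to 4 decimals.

Form the Lagrangian:
  L(x, lambda) = (1/2) x^T Q x + c^T x + lambda^T (A x - b)
Stationarity (grad_x L = 0): Q x + c + A^T lambda = 0.
Primal feasibility: A x = b.

This gives the KKT block system:
  [ Q   A^T ] [ x     ]   [-c ]
  [ A    0  ] [ lambda ] = [ b ]

Solving the linear system:
  x*      = (-0.5823, 2.4991, -2.8336)
  lambda* = (4.7894, 14.0283)
  f(x*)   = 38.0451

x* = (-0.5823, 2.4991, -2.8336), lambda* = (4.7894, 14.0283)


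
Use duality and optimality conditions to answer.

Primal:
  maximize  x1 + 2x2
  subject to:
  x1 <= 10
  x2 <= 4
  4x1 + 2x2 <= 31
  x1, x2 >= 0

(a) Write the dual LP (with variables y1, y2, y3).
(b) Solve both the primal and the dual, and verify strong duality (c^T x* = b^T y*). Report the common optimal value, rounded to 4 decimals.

The standard primal-dual pair for 'max c^T x s.t. A x <= b, x >= 0' is:
  Dual:  min b^T y  s.t.  A^T y >= c,  y >= 0.

So the dual LP is:
  minimize  10y1 + 4y2 + 31y3
  subject to:
    y1 + 4y3 >= 1
    y2 + 2y3 >= 2
    y1, y2, y3 >= 0

Solving the primal: x* = (5.75, 4).
  primal value c^T x* = 13.75.
Solving the dual: y* = (0, 1.5, 0.25).
  dual value b^T y* = 13.75.
Strong duality: c^T x* = b^T y*. Confirmed.

13.75


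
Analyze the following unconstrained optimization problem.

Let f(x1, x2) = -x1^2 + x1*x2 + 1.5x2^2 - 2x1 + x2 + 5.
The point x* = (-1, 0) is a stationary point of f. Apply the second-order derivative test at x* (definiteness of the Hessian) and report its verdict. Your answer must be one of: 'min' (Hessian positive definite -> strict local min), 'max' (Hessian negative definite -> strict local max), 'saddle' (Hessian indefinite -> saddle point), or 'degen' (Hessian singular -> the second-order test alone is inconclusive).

Compute the Hessian H = grad^2 f:
  H = [[-2, 1], [1, 3]]
Verify stationarity: grad f(x*) = H x* + g = (0, 0).
Eigenvalues of H: -2.1926, 3.1926.
Eigenvalues have mixed signs, so H is indefinite -> x* is a saddle point.

saddle


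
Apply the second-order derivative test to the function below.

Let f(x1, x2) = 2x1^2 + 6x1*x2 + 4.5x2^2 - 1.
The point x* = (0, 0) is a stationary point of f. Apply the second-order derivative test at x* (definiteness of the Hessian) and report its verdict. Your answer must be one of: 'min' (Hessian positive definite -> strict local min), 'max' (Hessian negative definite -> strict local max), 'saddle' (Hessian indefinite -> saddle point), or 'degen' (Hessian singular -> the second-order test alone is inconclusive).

Compute the Hessian H = grad^2 f:
  H = [[4, 6], [6, 9]]
Verify stationarity: grad f(x*) = H x* + g = (0, 0).
Eigenvalues of H: 0, 13.
H has a zero eigenvalue (singular; positive semidefinite but not definite), so H is neither positive definite, negative definite, nor indefinite. The second-order test alone is inconclusive -> degen.
(Indeed, f is constant along the null direction of H through x*, so x* is not a strict local extremum.)

degen


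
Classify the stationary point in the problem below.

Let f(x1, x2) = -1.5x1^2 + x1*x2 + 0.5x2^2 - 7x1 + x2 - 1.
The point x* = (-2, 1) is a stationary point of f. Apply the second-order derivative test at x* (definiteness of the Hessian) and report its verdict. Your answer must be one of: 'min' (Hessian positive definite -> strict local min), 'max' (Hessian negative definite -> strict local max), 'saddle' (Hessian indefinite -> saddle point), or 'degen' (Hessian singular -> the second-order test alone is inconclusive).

Compute the Hessian H = grad^2 f:
  H = [[-3, 1], [1, 1]]
Verify stationarity: grad f(x*) = H x* + g = (0, 0).
Eigenvalues of H: -3.2361, 1.2361.
Eigenvalues have mixed signs, so H is indefinite -> x* is a saddle point.

saddle


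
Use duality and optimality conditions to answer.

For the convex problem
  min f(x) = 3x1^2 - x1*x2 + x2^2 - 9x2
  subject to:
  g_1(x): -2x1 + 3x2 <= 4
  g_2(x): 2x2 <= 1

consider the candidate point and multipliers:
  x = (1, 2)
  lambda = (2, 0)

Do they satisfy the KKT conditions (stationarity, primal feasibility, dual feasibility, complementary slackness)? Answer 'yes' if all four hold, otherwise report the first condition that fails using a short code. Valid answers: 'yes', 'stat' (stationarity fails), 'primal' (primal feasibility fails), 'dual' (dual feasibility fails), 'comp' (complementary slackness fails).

Gradient of f: grad f(x) = Q x + c = (4, -6)
Constraint values g_i(x) = a_i^T x - b_i:
  g_1((1, 2)) = 0
  g_2((1, 2)) = 3
Stationarity residual: grad f(x) + sum_i lambda_i a_i = (0, 0)
  -> stationarity OK
Primal feasibility (all g_i <= 0): FAILS
Dual feasibility (all lambda_i >= 0): OK
Complementary slackness (lambda_i * g_i(x) = 0 for all i): OK

Verdict: the first failing condition is primal_feasibility -> primal.

primal


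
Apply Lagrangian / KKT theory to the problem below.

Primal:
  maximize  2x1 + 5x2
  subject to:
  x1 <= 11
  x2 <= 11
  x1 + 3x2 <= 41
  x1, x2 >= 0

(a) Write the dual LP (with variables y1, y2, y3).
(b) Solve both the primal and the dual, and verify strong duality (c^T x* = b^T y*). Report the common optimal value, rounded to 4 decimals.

The standard primal-dual pair for 'max c^T x s.t. A x <= b, x >= 0' is:
  Dual:  min b^T y  s.t.  A^T y >= c,  y >= 0.

So the dual LP is:
  minimize  11y1 + 11y2 + 41y3
  subject to:
    y1 + y3 >= 2
    y2 + 3y3 >= 5
    y1, y2, y3 >= 0

Solving the primal: x* = (11, 10).
  primal value c^T x* = 72.
Solving the dual: y* = (0.3333, 0, 1.6667).
  dual value b^T y* = 72.
Strong duality: c^T x* = b^T y*. Confirmed.

72


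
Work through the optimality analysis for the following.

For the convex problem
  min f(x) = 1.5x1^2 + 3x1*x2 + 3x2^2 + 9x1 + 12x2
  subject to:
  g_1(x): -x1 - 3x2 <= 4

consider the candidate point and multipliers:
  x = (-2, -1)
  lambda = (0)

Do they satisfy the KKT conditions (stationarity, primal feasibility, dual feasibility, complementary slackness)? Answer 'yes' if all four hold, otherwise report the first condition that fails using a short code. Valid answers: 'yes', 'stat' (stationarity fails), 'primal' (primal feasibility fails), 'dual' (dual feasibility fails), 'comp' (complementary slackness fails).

Gradient of f: grad f(x) = Q x + c = (0, 0)
Constraint values g_i(x) = a_i^T x - b_i:
  g_1((-2, -1)) = 1
Stationarity residual: grad f(x) + sum_i lambda_i a_i = (0, 0)
  -> stationarity OK
Primal feasibility (all g_i <= 0): FAILS
Dual feasibility (all lambda_i >= 0): OK
Complementary slackness (lambda_i * g_i(x) = 0 for all i): OK

Verdict: the first failing condition is primal_feasibility -> primal.

primal


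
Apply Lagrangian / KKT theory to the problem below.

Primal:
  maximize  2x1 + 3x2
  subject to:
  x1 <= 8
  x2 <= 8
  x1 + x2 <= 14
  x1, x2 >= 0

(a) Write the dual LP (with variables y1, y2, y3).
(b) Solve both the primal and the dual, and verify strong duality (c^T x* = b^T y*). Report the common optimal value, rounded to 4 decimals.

The standard primal-dual pair for 'max c^T x s.t. A x <= b, x >= 0' is:
  Dual:  min b^T y  s.t.  A^T y >= c,  y >= 0.

So the dual LP is:
  minimize  8y1 + 8y2 + 14y3
  subject to:
    y1 + y3 >= 2
    y2 + y3 >= 3
    y1, y2, y3 >= 0

Solving the primal: x* = (6, 8).
  primal value c^T x* = 36.
Solving the dual: y* = (0, 1, 2).
  dual value b^T y* = 36.
Strong duality: c^T x* = b^T y*. Confirmed.

36


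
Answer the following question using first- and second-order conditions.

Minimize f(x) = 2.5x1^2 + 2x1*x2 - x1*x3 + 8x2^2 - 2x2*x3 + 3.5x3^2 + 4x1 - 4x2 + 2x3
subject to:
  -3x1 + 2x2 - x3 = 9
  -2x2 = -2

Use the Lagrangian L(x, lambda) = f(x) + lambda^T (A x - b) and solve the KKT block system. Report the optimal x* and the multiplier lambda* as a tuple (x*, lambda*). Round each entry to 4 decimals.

Form the Lagrangian:
  L(x, lambda) = (1/2) x^T Q x + c^T x + lambda^T (A x - b)
Stationarity (grad_x L = 0): Q x + c + A^T lambda = 0.
Primal feasibility: A x = b.

This gives the KKT block system:
  [ Q   A^T ] [ x     ]   [-c ]
  [ A    0  ] [ lambda ] = [ b ]

Solving the linear system:
  x*      = (-2.1622, 1, -0.5135)
  lambda* = (-1.4324, 2.9189)
  f(x*)   = 2.527

x* = (-2.1622, 1, -0.5135), lambda* = (-1.4324, 2.9189)


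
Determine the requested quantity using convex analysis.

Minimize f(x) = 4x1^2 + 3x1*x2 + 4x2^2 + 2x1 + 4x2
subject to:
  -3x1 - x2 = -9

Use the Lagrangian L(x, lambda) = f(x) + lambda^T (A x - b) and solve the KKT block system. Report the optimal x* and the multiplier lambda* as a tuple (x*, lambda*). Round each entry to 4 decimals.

Form the Lagrangian:
  L(x, lambda) = (1/2) x^T Q x + c^T x + lambda^T (A x - b)
Stationarity (grad_x L = 0): Q x + c + A^T lambda = 0.
Primal feasibility: A x = b.

This gives the KKT block system:
  [ Q   A^T ] [ x     ]   [-c ]
  [ A    0  ] [ lambda ] = [ b ]

Solving the linear system:
  x*      = (3.2097, -0.629)
  lambda* = (8.5968)
  f(x*)   = 40.6371

x* = (3.2097, -0.629), lambda* = (8.5968)


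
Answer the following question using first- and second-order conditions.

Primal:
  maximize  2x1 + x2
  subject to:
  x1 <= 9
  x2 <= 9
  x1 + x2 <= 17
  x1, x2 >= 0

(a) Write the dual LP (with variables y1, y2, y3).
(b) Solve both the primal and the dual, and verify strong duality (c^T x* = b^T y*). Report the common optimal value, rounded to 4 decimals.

The standard primal-dual pair for 'max c^T x s.t. A x <= b, x >= 0' is:
  Dual:  min b^T y  s.t.  A^T y >= c,  y >= 0.

So the dual LP is:
  minimize  9y1 + 9y2 + 17y3
  subject to:
    y1 + y3 >= 2
    y2 + y3 >= 1
    y1, y2, y3 >= 0

Solving the primal: x* = (9, 8).
  primal value c^T x* = 26.
Solving the dual: y* = (1, 0, 1).
  dual value b^T y* = 26.
Strong duality: c^T x* = b^T y*. Confirmed.

26


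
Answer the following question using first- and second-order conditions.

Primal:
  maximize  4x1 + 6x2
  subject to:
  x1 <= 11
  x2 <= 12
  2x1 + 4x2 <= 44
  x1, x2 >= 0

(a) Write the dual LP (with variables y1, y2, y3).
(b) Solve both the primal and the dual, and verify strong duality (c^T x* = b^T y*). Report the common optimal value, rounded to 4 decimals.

The standard primal-dual pair for 'max c^T x s.t. A x <= b, x >= 0' is:
  Dual:  min b^T y  s.t.  A^T y >= c,  y >= 0.

So the dual LP is:
  minimize  11y1 + 12y2 + 44y3
  subject to:
    y1 + 2y3 >= 4
    y2 + 4y3 >= 6
    y1, y2, y3 >= 0

Solving the primal: x* = (11, 5.5).
  primal value c^T x* = 77.
Solving the dual: y* = (1, 0, 1.5).
  dual value b^T y* = 77.
Strong duality: c^T x* = b^T y*. Confirmed.

77


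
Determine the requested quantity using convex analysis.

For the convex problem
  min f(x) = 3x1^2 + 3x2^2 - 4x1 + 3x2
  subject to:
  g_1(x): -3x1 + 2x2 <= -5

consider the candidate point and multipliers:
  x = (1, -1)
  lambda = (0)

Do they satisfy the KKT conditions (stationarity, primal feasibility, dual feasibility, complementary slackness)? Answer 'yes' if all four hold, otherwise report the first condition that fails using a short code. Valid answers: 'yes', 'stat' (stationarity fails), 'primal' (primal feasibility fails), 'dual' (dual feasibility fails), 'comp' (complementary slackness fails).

Gradient of f: grad f(x) = Q x + c = (2, -3)
Constraint values g_i(x) = a_i^T x - b_i:
  g_1((1, -1)) = 0
Stationarity residual: grad f(x) + sum_i lambda_i a_i = (2, -3)
  -> stationarity FAILS
Primal feasibility (all g_i <= 0): OK
Dual feasibility (all lambda_i >= 0): OK
Complementary slackness (lambda_i * g_i(x) = 0 for all i): OK

Verdict: the first failing condition is stationarity -> stat.

stat
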